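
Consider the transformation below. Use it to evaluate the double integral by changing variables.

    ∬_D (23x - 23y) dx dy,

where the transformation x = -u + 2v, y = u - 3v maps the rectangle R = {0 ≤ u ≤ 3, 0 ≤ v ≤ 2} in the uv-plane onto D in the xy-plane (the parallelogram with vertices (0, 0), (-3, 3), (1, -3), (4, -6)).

Compute the Jacobian determinant of (x, y) with respect to (u, v):

    ∂(x,y)/∂(u,v) = | -1  2 | = (-1)(-3) - (2)(1) = 1.
                   | 1  -3 |

Its absolute value is |J| = 1 (the area scaling factor).

Substituting x = -u + 2v, y = u - 3v into the integrand,

    23x - 23y → -46u + 115v,

so the integral becomes

    ∬_R (-46u + 115v) · |J| du dv = ∫_0^3 ∫_0^2 (-46u + 115v) dv du.

Inner (v): 230 - 92u.
Outer (u): 276.

Therefore ∬_D (23x - 23y) dx dy = 276.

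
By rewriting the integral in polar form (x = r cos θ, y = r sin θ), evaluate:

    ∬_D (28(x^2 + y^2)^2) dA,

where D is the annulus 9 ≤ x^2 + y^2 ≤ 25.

The region D is 3 ≤ r ≤ 5, 0 ≤ θ ≤ 2π in polar coordinates, where x = r cos(θ), y = r sin(θ), and dA = r dr dθ.

Under the substitution, the integrand becomes 28r^4, so

    ∬_D (28(x^2 + y^2)^2) dA = ∫_{0}^{2π} ∫_{3}^{5} (28r^4) · r dr dθ.

Inner integral (in r): ∫_{3}^{5} (28r^4) · r dr = 208544/3.

Outer integral (in θ): ∫_{0}^{2π} (208544/3) dθ = 417088π/3.

Therefore ∬_D (28(x^2 + y^2)^2) dA = 417088π/3.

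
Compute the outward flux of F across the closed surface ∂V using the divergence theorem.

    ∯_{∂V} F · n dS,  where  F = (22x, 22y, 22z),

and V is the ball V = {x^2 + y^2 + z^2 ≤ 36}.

By the divergence theorem,

    ∯_{∂V} F · n dS = ∭_V (∇ · F) dV.

Compute the divergence:
    ∇ · F = ∂F_x/∂x + ∂F_y/∂y + ∂F_z/∂z = 22 + 22 + 22 = 66.

In spherical coordinates, x = ρ sin(φ) cos(θ), y = ρ sin(φ) sin(θ), z = ρ cos(φ), dV = ρ^2 sin(φ) dρ dφ dθ, with 0 ≤ ρ ≤ 6, 0 ≤ φ ≤ π, 0 ≤ θ ≤ 2π.

The integrand, after substitution and multiplying by the volume element, becomes (66) · ρ^2 sin(φ), so

    ∭_V (∇·F) dV = ∫_0^{2π} ∫_0^{π} ∫_0^{6} (66) · ρ^2 sin(φ) dρ dφ dθ.

Inner (ρ from 0 to 6): 4752sin(φ).
Middle (φ from 0 to π): 9504.
Outer (θ from 0 to 2π): 19008π.

Therefore ∯_{∂V} F · n dS = 19008π.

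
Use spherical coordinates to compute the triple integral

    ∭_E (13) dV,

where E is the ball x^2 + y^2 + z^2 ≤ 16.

In spherical coordinates, x = ρ sin(φ) cos(θ), y = ρ sin(φ) sin(θ), z = ρ cos(φ), and dV = ρ^2 sin(φ) dρ dφ dθ.

The integrand becomes 13, so

    ∭_E (13) dV = ∫_{0}^{2π} ∫_{0}^{π} ∫_{0}^{4} (13) · ρ^2 sin(φ) dρ dφ dθ.

Inner (ρ): 832sin(φ)/3.
Middle (φ): 1664/3.
Outer (θ): 3328π/3.

Therefore the triple integral equals 3328π/3.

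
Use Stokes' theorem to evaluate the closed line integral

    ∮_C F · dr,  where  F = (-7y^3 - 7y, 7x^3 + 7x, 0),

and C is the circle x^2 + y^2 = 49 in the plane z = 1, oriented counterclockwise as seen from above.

Let S be the flat disk x^2 + y^2 ≤ 49 in the plane z = 1, with upward unit normal n̂ = ẑ. By Stokes' theorem,

    ∮_C F · dr = ∬_S (∇ × F) · n̂ dS = ∬_D (curl F)_z dA,

where D is the disk x^2 + y^2 ≤ 49.

Compute the curl of F = (-7y^3 - 7y, 7x^3 + 7x, 0):
    (∇ × F)_x = ∂F_z/∂y - ∂F_y/∂z = 0,
    (∇ × F)_y = ∂F_x/∂z - ∂F_z/∂x = 0,
    (∇ × F)_z = ∂F_y/∂x - ∂F_x/∂y = 21x^2 + 21y^2 + 14.

On z = 1, (curl F)_z = 21x^2 + 21y^2 + 14.

Convert to polar (x = r cos θ, y = r sin θ, dA = r dr dθ); the integrand becomes 21r^2 + 14, so

    ∬_D (curl F)_z dA = ∫_0^{2π} ∫_0^{7} (21r^2 + 14) · r dr dθ.

Inner (r from 0 to 7): 51793/4.
Outer (θ from 0 to 2π): 51793π/2.

Therefore ∮_C F · dr = 51793π/2.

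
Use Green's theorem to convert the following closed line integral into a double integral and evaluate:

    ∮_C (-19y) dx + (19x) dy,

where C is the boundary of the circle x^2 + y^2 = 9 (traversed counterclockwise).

Green's theorem converts the closed line integral into a double integral over the enclosed region D:

    ∮_C P dx + Q dy = ∬_D (∂Q/∂x - ∂P/∂y) dA.

Here P = -19y, Q = 19x, so

    ∂Q/∂x = 19,    ∂P/∂y = -19,
    ∂Q/∂x - ∂P/∂y = 38.

D is the region x^2 + y^2 ≤ 9. Evaluating the double integral:

In polar coordinates (x = r cos θ, y = r sin θ, dA = r dr dθ) the integrand becomes 38, so

    ∬_D (38) dA = ∫_0^{2π} ∫_0^{3} (38) · r dr dθ.

Inner (r from 0 to 3): 171.
Outer (θ from 0 to 2π): 342π.

Therefore ∮_C P dx + Q dy = 342π.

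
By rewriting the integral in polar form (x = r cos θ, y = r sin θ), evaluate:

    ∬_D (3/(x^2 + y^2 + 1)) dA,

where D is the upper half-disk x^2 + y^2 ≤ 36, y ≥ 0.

The region D is 0 ≤ r ≤ 6, 0 ≤ θ ≤ π in polar coordinates, where x = r cos(θ), y = r sin(θ), and dA = r dr dθ.

Under the substitution, the integrand becomes 3/(r^2 + 1), so

    ∬_D (3/(x^2 + y^2 + 1)) dA = ∫_{0}^{π} ∫_{0}^{6} (3/(r^2 + 1)) · r dr dθ.

Inner integral (in r): ∫_{0}^{6} (3/(r^2 + 1)) · r dr = 3log(37)/2.

Outer integral (in θ): ∫_{0}^{π} (3log(37)/2) dθ = 3π log(37)/2.

Therefore ∬_D (3/(x^2 + y^2 + 1)) dA = 3π log(37)/2.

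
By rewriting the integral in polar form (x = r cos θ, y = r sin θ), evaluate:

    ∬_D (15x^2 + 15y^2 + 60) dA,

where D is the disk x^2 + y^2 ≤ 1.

The region D is 0 ≤ r ≤ 1, 0 ≤ θ ≤ 2π in polar coordinates, where x = r cos(θ), y = r sin(θ), and dA = r dr dθ.

Under the substitution, the integrand becomes 15r^2 + 60, so

    ∬_D (15x^2 + 15y^2 + 60) dA = ∫_{0}^{2π} ∫_{0}^{1} (15r^2 + 60) · r dr dθ.

Inner integral (in r): ∫_{0}^{1} (15r^2 + 60) · r dr = 135/4.

Outer integral (in θ): ∫_{0}^{2π} (135/4) dθ = 135π/2.

Therefore ∬_D (15x^2 + 15y^2 + 60) dA = 135π/2.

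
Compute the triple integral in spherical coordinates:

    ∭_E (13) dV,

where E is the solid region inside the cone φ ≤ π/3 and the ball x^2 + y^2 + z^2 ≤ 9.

In spherical coordinates, x = ρ sin(φ) cos(θ), y = ρ sin(φ) sin(θ), z = ρ cos(φ), and dV = ρ^2 sin(φ) dρ dφ dθ.

The integrand becomes 13, so

    ∭_E (13) dV = ∫_{0}^{2π} ∫_{0}^{π/3} ∫_{0}^{3} (13) · ρ^2 sin(φ) dρ dφ dθ.

Inner (ρ): 117sin(φ).
Middle (φ): 117/2.
Outer (θ): 117π.

Therefore the triple integral equals 117π.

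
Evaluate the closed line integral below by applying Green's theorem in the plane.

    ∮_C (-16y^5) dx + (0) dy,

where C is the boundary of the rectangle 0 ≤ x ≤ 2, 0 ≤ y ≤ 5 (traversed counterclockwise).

Green's theorem converts the closed line integral into a double integral over the enclosed region D:

    ∮_C P dx + Q dy = ∬_D (∂Q/∂x - ∂P/∂y) dA.

Here P = -16y^5, Q = 0, so

    ∂Q/∂x = 0,    ∂P/∂y = -80y^4,
    ∂Q/∂x - ∂P/∂y = 80y^4.

D is the region 0 ≤ x ≤ 2, 0 ≤ y ≤ 5. Evaluating the double integral:

    ∬_D (80y^4) dA = ∫_0^{2} ∫_0^{5} (80y^4) dy dx.

Inner (y from 0 to 5): 50000.
Outer (x from 0 to 2): 100000.

Therefore ∮_C P dx + Q dy = 100000.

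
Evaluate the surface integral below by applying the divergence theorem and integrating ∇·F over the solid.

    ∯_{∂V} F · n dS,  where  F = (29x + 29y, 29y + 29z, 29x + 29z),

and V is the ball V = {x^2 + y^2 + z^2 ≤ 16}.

By the divergence theorem,

    ∯_{∂V} F · n dS = ∭_V (∇ · F) dV.

Compute the divergence:
    ∇ · F = ∂F_x/∂x + ∂F_y/∂y + ∂F_z/∂z = 29 + 29 + 29 = 87.

In spherical coordinates, x = ρ sin(φ) cos(θ), y = ρ sin(φ) sin(θ), z = ρ cos(φ), dV = ρ^2 sin(φ) dρ dφ dθ, with 0 ≤ ρ ≤ 4, 0 ≤ φ ≤ π, 0 ≤ θ ≤ 2π.

The integrand, after substitution and multiplying by the volume element, becomes (87) · ρ^2 sin(φ), so

    ∭_V (∇·F) dV = ∫_0^{2π} ∫_0^{π} ∫_0^{4} (87) · ρ^2 sin(φ) dρ dφ dθ.

Inner (ρ from 0 to 4): 1856sin(φ).
Middle (φ from 0 to π): 3712.
Outer (θ from 0 to 2π): 7424π.

Therefore ∯_{∂V} F · n dS = 7424π.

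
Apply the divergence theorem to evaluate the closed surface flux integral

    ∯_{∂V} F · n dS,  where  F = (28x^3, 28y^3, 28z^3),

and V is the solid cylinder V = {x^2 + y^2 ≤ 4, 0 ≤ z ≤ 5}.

By the divergence theorem,

    ∯_{∂V} F · n dS = ∭_V (∇ · F) dV.

Compute the divergence:
    ∇ · F = ∂F_x/∂x + ∂F_y/∂y + ∂F_z/∂z = 84x^2 + 84y^2 + 84z^2.

In cylindrical coordinates, x = r cos(θ), y = r sin(θ), z = z, dV = r dr dθ dz, with 0 ≤ r ≤ 2, 0 ≤ θ ≤ 2π, 0 ≤ z ≤ 5.

The integrand, after substitution and multiplying by the volume element, becomes (84r^2 + 84z^2) · r, so

    ∭_V (∇·F) dV = ∫_0^{2π} ∫_0^{2} ∫_0^{5} (84r^2 + 84z^2) · r dz dr dθ.

Inner (z from 0 to 5): 420r^3 + 3500r.
Middle (r from 0 to 2): 8680.
Outer (θ from 0 to 2π): 17360π.

Therefore ∯_{∂V} F · n dS = 17360π.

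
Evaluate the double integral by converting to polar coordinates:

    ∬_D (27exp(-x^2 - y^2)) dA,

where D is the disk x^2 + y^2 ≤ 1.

The region D is 0 ≤ r ≤ 1, 0 ≤ θ ≤ 2π in polar coordinates, where x = r cos(θ), y = r sin(θ), and dA = r dr dθ.

Under the substitution, the integrand becomes 27exp(-r^2), so

    ∬_D (27exp(-x^2 - y^2)) dA = ∫_{0}^{2π} ∫_{0}^{1} (27exp(-r^2)) · r dr dθ.

Inner integral (in r): ∫_{0}^{1} (27exp(-r^2)) · r dr = 27/2 - 27exp(-1)/2.

Outer integral (in θ): ∫_{0}^{2π} (27/2 - 27exp(-1)/2) dθ = -27π exp(-1) + 27π.

Therefore ∬_D (27exp(-x^2 - y^2)) dA = -27π exp(-1) + 27π.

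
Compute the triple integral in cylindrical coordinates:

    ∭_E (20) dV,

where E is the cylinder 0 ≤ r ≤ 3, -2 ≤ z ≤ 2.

In cylindrical coordinates, x = r cos(θ), y = r sin(θ), z = z, and dV = r dr dθ dz.

The integrand becomes 20, so

    ∭_E (20) dV = ∫_{0}^{2π} ∫_{0}^{3} ∫_{-2}^{2} (20) · r dz dr dθ.

Inner (z): 80r.
Middle (r from 0 to 3): 360.
Outer (θ): 720π.

Therefore the triple integral equals 720π.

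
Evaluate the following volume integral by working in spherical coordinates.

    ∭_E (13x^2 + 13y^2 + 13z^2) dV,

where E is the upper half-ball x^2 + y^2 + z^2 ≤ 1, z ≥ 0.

In spherical coordinates, x = ρ sin(φ) cos(θ), y = ρ sin(φ) sin(θ), z = ρ cos(φ), and dV = ρ^2 sin(φ) dρ dφ dθ.

The integrand becomes 13ρ^2, so

    ∭_E (13x^2 + 13y^2 + 13z^2) dV = ∫_{0}^{2π} ∫_{0}^{π/2} ∫_{0}^{1} (13ρ^2) · ρ^2 sin(φ) dρ dφ dθ.

Inner (ρ): 13sin(φ)/5.
Middle (φ): 13/5.
Outer (θ): 26π/5.

Therefore the triple integral equals 26π/5.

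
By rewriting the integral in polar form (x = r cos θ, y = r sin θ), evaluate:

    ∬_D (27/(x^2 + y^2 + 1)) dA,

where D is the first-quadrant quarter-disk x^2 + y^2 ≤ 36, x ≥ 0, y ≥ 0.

The region D is 0 ≤ r ≤ 6, 0 ≤ θ ≤ π/2 in polar coordinates, where x = r cos(θ), y = r sin(θ), and dA = r dr dθ.

Under the substitution, the integrand becomes 27/(r^2 + 1), so

    ∬_D (27/(x^2 + y^2 + 1)) dA = ∫_{0}^{π/2} ∫_{0}^{6} (27/(r^2 + 1)) · r dr dθ.

Inner integral (in r): ∫_{0}^{6} (27/(r^2 + 1)) · r dr = 27log(37)/2.

Outer integral (in θ): ∫_{0}^{π/2} (27log(37)/2) dθ = 27π log(37)/4.

Therefore ∬_D (27/(x^2 + y^2 + 1)) dA = 27π log(37)/4.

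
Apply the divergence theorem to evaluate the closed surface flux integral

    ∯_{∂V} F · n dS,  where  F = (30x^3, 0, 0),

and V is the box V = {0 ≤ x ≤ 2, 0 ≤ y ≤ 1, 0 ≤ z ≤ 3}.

By the divergence theorem,

    ∯_{∂V} F · n dS = ∭_V (∇ · F) dV.

Compute the divergence:
    ∇ · F = ∂F_x/∂x + ∂F_y/∂y + ∂F_z/∂z = 90x^2 + 0 + 0 = 90x^2.

V is a rectangular box, so dV = dx dy dz with 0 ≤ x ≤ 2, 0 ≤ y ≤ 1, 0 ≤ z ≤ 3.

Integrate (90x^2) over V as an iterated integral:

    ∭_V (∇·F) dV = ∫_0^{2} ∫_0^{1} ∫_0^{3} (90x^2) dz dy dx.

Inner (z from 0 to 3): 270x^2.
Middle (y from 0 to 1): 270x^2.
Outer (x from 0 to 2): 720.

Therefore ∯_{∂V} F · n dS = 720.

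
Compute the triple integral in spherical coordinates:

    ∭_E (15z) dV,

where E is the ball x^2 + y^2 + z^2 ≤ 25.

In spherical coordinates, x = ρ sin(φ) cos(θ), y = ρ sin(φ) sin(θ), z = ρ cos(φ), and dV = ρ^2 sin(φ) dρ dφ dθ.

The integrand becomes 15ρ cos(φ), so

    ∭_E (15z) dV = ∫_{0}^{2π} ∫_{0}^{π} ∫_{0}^{5} (15ρ cos(φ)) · ρ^2 sin(φ) dρ dφ dθ.

Inner (ρ): 9375sin(2φ)/8.
Middle (φ): 0.
Outer (θ): 0.

Therefore the triple integral equals 0.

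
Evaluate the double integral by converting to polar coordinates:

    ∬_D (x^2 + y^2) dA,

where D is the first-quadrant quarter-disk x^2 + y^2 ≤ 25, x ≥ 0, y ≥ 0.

The region D is 0 ≤ r ≤ 5, 0 ≤ θ ≤ π/2 in polar coordinates, where x = r cos(θ), y = r sin(θ), and dA = r dr dθ.

Under the substitution, the integrand becomes r^2, so

    ∬_D (x^2 + y^2) dA = ∫_{0}^{π/2} ∫_{0}^{5} (r^2) · r dr dθ.

Inner integral (in r): ∫_{0}^{5} (r^2) · r dr = 625/4.

Outer integral (in θ): ∫_{0}^{π/2} (625/4) dθ = 625π/8.

Therefore ∬_D (x^2 + y^2) dA = 625π/8.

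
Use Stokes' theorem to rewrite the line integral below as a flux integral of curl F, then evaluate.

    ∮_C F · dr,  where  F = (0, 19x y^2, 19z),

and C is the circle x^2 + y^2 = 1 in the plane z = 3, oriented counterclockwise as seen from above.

Let S be the flat disk x^2 + y^2 ≤ 1 in the plane z = 3, with upward unit normal n̂ = ẑ. By Stokes' theorem,

    ∮_C F · dr = ∬_S (∇ × F) · n̂ dS = ∬_D (curl F)_z dA,

where D is the disk x^2 + y^2 ≤ 1.

Compute the curl of F = (0, 19x y^2, 19z):
    (∇ × F)_x = ∂F_z/∂y - ∂F_y/∂z = 0,
    (∇ × F)_y = ∂F_x/∂z - ∂F_z/∂x = 0,
    (∇ × F)_z = ∂F_y/∂x - ∂F_x/∂y = 19y^2.

On z = 3, (curl F)_z = 19y^2.

Convert to polar (x = r cos θ, y = r sin θ, dA = r dr dθ); the integrand becomes 19r^2sin(θ)^2, so

    ∬_D (curl F)_z dA = ∫_0^{2π} ∫_0^{1} (19r^2sin(θ)^2) · r dr dθ.

Inner (r from 0 to 1): 19sin(θ)^2/4.
Outer (θ from 0 to 2π): 19π/4.

Therefore ∮_C F · dr = 19π/4.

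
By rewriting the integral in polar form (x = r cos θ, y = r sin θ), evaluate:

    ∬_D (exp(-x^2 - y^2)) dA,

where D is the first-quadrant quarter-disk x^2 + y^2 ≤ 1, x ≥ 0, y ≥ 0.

The region D is 0 ≤ r ≤ 1, 0 ≤ θ ≤ π/2 in polar coordinates, where x = r cos(θ), y = r sin(θ), and dA = r dr dθ.

Under the substitution, the integrand becomes exp(-r^2), so

    ∬_D (exp(-x^2 - y^2)) dA = ∫_{0}^{π/2} ∫_{0}^{1} (exp(-r^2)) · r dr dθ.

Inner integral (in r): ∫_{0}^{1} (exp(-r^2)) · r dr = -(1 - e)exp(-1)/2.

Outer integral (in θ): ∫_{0}^{π/2} (-(1 - e)exp(-1)/2) dθ = -π exp(-1)/4 + π/4.

Therefore ∬_D (exp(-x^2 - y^2)) dA = -π exp(-1)/4 + π/4.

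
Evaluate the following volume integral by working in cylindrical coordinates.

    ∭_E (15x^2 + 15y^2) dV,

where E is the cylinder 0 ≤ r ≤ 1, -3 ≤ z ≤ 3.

In cylindrical coordinates, x = r cos(θ), y = r sin(θ), z = z, and dV = r dr dθ dz.

The integrand becomes 15r^2, so

    ∭_E (15x^2 + 15y^2) dV = ∫_{0}^{2π} ∫_{0}^{1} ∫_{-3}^{3} (15r^2) · r dz dr dθ.

Inner (z): 90r^3.
Middle (r from 0 to 1): 45/2.
Outer (θ): 45π.

Therefore the triple integral equals 45π.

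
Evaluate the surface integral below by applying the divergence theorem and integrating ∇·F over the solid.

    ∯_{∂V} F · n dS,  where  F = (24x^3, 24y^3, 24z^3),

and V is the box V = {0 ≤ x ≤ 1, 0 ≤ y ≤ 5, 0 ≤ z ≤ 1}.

By the divergence theorem,

    ∯_{∂V} F · n dS = ∭_V (∇ · F) dV.

Compute the divergence:
    ∇ · F = ∂F_x/∂x + ∂F_y/∂y + ∂F_z/∂z = 72x^2 + 72y^2 + 72z^2.

V is a rectangular box, so dV = dx dy dz with 0 ≤ x ≤ 1, 0 ≤ y ≤ 5, 0 ≤ z ≤ 1.

Integrate (72x^2 + 72y^2 + 72z^2) over V as an iterated integral:

    ∭_V (∇·F) dV = ∫_0^{1} ∫_0^{5} ∫_0^{1} (72x^2 + 72y^2 + 72z^2) dz dy dx.

Inner (z from 0 to 1): 72x^2 + 72y^2 + 24.
Middle (y from 0 to 5): 360x^2 + 3120.
Outer (x from 0 to 1): 3240.

Therefore ∯_{∂V} F · n dS = 3240.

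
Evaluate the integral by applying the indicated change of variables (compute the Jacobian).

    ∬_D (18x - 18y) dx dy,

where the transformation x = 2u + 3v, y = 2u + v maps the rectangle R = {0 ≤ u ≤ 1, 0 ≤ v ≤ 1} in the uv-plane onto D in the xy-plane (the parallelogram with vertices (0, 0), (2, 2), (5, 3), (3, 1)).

Compute the Jacobian determinant of (x, y) with respect to (u, v):

    ∂(x,y)/∂(u,v) = | 2  3 | = (2)(1) - (3)(2) = -4.
                   | 2  1 |

Its absolute value is |J| = 4 (the area scaling factor).

Substituting x = 2u + 3v, y = 2u + v into the integrand,

    18x - 18y → 36v,

so the integral becomes

    ∬_R (36v) · |J| du dv = ∫_0^1 ∫_0^1 (144v) dv du.

Inner (v): 72.
Outer (u): 72.

Therefore ∬_D (18x - 18y) dx dy = 72.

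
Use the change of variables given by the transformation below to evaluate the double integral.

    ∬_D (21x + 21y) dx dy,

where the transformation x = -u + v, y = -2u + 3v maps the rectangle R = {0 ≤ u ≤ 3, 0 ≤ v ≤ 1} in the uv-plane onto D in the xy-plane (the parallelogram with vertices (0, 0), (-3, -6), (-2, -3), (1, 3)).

Compute the Jacobian determinant of (x, y) with respect to (u, v):

    ∂(x,y)/∂(u,v) = | -1  1 | = (-1)(3) - (1)(-2) = -1.
                   | -2  3 |

Its absolute value is |J| = 1 (the area scaling factor).

Substituting x = -u + v, y = -2u + 3v into the integrand,

    21x + 21y → -63u + 84v,

so the integral becomes

    ∬_R (-63u + 84v) · |J| du dv = ∫_0^3 ∫_0^1 (-63u + 84v) dv du.

Inner (v): 42 - 63u.
Outer (u): -315/2.

Therefore ∬_D (21x + 21y) dx dy = -315/2.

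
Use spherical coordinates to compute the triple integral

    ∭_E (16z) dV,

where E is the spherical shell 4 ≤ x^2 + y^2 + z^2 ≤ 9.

In spherical coordinates, x = ρ sin(φ) cos(θ), y = ρ sin(φ) sin(θ), z = ρ cos(φ), and dV = ρ^2 sin(φ) dρ dφ dθ.

The integrand becomes 16ρ cos(φ), so

    ∭_E (16z) dV = ∫_{0}^{2π} ∫_{0}^{π} ∫_{2}^{3} (16ρ cos(φ)) · ρ^2 sin(φ) dρ dφ dθ.

Inner (ρ): 130sin(2φ).
Middle (φ): 0.
Outer (θ): 0.

Therefore the triple integral equals 0.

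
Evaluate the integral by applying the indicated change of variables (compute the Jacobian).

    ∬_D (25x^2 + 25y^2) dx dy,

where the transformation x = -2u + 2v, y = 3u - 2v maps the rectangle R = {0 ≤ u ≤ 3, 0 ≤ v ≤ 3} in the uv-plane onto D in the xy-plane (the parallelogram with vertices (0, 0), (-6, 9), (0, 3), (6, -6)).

Compute the Jacobian determinant of (x, y) with respect to (u, v):

    ∂(x,y)/∂(u,v) = | -2  2 | = (-2)(-2) - (2)(3) = -2.
                   | 3  -2 |

Its absolute value is |J| = 2 (the area scaling factor).

Substituting x = -2u + 2v, y = 3u - 2v into the integrand,

    25x^2 + 25y^2 → 325u^2 - 500u v + 200v^2,

so the integral becomes

    ∬_R (325u^2 - 500u v + 200v^2) · |J| du dv = ∫_0^3 ∫_0^3 (650u^2 - 1000u v + 400v^2) dv du.

Inner (v): 1950u^2 - 4500u + 3600.
Outer (u): 8100.

Therefore ∬_D (25x^2 + 25y^2) dx dy = 8100.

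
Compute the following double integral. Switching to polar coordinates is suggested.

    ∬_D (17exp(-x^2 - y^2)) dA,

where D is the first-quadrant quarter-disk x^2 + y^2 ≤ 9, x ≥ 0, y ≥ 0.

The region D is 0 ≤ r ≤ 3, 0 ≤ θ ≤ π/2 in polar coordinates, where x = r cos(θ), y = r sin(θ), and dA = r dr dθ.

Under the substitution, the integrand becomes 17exp(-r^2), so

    ∬_D (17exp(-x^2 - y^2)) dA = ∫_{0}^{π/2} ∫_{0}^{3} (17exp(-r^2)) · r dr dθ.

Inner integral (in r): ∫_{0}^{3} (17exp(-r^2)) · r dr = 17/2 - 17exp(-9)/2.

Outer integral (in θ): ∫_{0}^{π/2} (17/2 - 17exp(-9)/2) dθ = -17π (1 - exp(9))exp(-9)/4.

Therefore ∬_D (17exp(-x^2 - y^2)) dA = -17π (1 - exp(9))exp(-9)/4.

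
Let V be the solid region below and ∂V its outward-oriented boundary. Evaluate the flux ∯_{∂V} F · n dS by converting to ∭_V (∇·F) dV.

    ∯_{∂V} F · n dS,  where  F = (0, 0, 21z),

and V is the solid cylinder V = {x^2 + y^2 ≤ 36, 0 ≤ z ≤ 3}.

By the divergence theorem,

    ∯_{∂V} F · n dS = ∭_V (∇ · F) dV.

Compute the divergence:
    ∇ · F = ∂F_x/∂x + ∂F_y/∂y + ∂F_z/∂z = 0 + 0 + 21 = 21.

In cylindrical coordinates, x = r cos(θ), y = r sin(θ), z = z, dV = r dr dθ dz, with 0 ≤ r ≤ 6, 0 ≤ θ ≤ 2π, 0 ≤ z ≤ 3.

The integrand, after substitution and multiplying by the volume element, becomes (21) · r, so

    ∭_V (∇·F) dV = ∫_0^{2π} ∫_0^{6} ∫_0^{3} (21) · r dz dr dθ.

Inner (z from 0 to 3): 63r.
Middle (r from 0 to 6): 1134.
Outer (θ from 0 to 2π): 2268π.

Therefore ∯_{∂V} F · n dS = 2268π.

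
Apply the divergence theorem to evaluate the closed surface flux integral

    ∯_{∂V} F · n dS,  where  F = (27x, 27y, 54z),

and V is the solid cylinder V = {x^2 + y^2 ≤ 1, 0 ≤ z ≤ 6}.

By the divergence theorem,

    ∯_{∂V} F · n dS = ∭_V (∇ · F) dV.

Compute the divergence:
    ∇ · F = ∂F_x/∂x + ∂F_y/∂y + ∂F_z/∂z = 27 + 27 + 54 = 108.

In cylindrical coordinates, x = r cos(θ), y = r sin(θ), z = z, dV = r dr dθ dz, with 0 ≤ r ≤ 1, 0 ≤ θ ≤ 2π, 0 ≤ z ≤ 6.

The integrand, after substitution and multiplying by the volume element, becomes (108) · r, so

    ∭_V (∇·F) dV = ∫_0^{2π} ∫_0^{1} ∫_0^{6} (108) · r dz dr dθ.

Inner (z from 0 to 6): 648r.
Middle (r from 0 to 1): 324.
Outer (θ from 0 to 2π): 648π.

Therefore ∯_{∂V} F · n dS = 648π.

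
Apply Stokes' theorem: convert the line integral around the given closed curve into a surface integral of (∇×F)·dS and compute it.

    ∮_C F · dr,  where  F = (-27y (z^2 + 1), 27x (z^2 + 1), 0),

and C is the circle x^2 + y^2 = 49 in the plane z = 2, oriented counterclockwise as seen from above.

Let S be the flat disk x^2 + y^2 ≤ 49 in the plane z = 2, with upward unit normal n̂ = ẑ. By Stokes' theorem,

    ∮_C F · dr = ∬_S (∇ × F) · n̂ dS = ∬_D (curl F)_z dA,

where D is the disk x^2 + y^2 ≤ 49.

Compute the curl of F = (-27y (z^2 + 1), 27x (z^2 + 1), 0):
    (∇ × F)_x = ∂F_z/∂y - ∂F_y/∂z = -54x z,
    (∇ × F)_y = ∂F_x/∂z - ∂F_z/∂x = -54y z,
    (∇ × F)_z = ∂F_y/∂x - ∂F_x/∂y = 54z^2 + 54.

On z = 2, (curl F)_z = 270.

Convert to polar (x = r cos θ, y = r sin θ, dA = r dr dθ); the integrand becomes 270, so

    ∬_D (curl F)_z dA = ∫_0^{2π} ∫_0^{7} (270) · r dr dθ.

Inner (r from 0 to 7): 6615.
Outer (θ from 0 to 2π): 13230π.

Therefore ∮_C F · dr = 13230π.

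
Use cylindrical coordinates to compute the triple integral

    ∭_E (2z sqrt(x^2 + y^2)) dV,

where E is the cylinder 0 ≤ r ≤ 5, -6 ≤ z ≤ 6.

In cylindrical coordinates, x = r cos(θ), y = r sin(θ), z = z, and dV = r dr dθ dz.

The integrand becomes 2r z, so

    ∭_E (2z sqrt(x^2 + y^2)) dV = ∫_{0}^{2π} ∫_{0}^{5} ∫_{-6}^{6} (2r z) · r dz dr dθ.

Inner (z): 0.
Middle (r from 0 to 5): 0.
Outer (θ): 0.

Therefore the triple integral equals 0.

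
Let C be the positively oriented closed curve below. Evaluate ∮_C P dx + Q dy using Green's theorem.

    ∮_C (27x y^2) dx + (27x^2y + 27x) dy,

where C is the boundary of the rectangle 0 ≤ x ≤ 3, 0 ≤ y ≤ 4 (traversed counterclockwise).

Green's theorem converts the closed line integral into a double integral over the enclosed region D:

    ∮_C P dx + Q dy = ∬_D (∂Q/∂x - ∂P/∂y) dA.

Here P = 27x y^2, Q = 27x^2y + 27x, so

    ∂Q/∂x = 54x y + 27,    ∂P/∂y = 54x y,
    ∂Q/∂x - ∂P/∂y = 27.

D is the region 0 ≤ x ≤ 3, 0 ≤ y ≤ 4. Evaluating the double integral:

    ∬_D (27) dA = ∫_0^{3} ∫_0^{4} (27) dy dx.

Inner (y from 0 to 4): 108.
Outer (x from 0 to 3): 324.

Therefore ∮_C P dx + Q dy = 324.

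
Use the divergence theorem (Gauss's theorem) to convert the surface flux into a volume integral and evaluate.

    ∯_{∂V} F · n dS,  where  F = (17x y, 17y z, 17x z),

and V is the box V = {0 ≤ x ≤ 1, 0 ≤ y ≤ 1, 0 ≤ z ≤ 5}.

By the divergence theorem,

    ∯_{∂V} F · n dS = ∭_V (∇ · F) dV.

Compute the divergence:
    ∇ · F = ∂F_x/∂x + ∂F_y/∂y + ∂F_z/∂z = 17y + 17z + 17x = 17x + 17y + 17z.

V is a rectangular box, so dV = dx dy dz with 0 ≤ x ≤ 1, 0 ≤ y ≤ 1, 0 ≤ z ≤ 5.

Integrate (17x + 17y + 17z) over V as an iterated integral:

    ∭_V (∇·F) dV = ∫_0^{1} ∫_0^{1} ∫_0^{5} (17x + 17y + 17z) dz dy dx.

Inner (z from 0 to 5): 85x + 85y + 425/2.
Middle (y from 0 to 1): 85x + 255.
Outer (x from 0 to 1): 595/2.

Therefore ∯_{∂V} F · n dS = 595/2.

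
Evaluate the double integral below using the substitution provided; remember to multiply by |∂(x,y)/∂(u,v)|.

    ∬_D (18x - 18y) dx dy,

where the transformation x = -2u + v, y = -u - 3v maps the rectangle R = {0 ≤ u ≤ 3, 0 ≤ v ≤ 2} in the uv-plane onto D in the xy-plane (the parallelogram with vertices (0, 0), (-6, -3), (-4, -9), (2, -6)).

Compute the Jacobian determinant of (x, y) with respect to (u, v):

    ∂(x,y)/∂(u,v) = | -2  1 | = (-2)(-3) - (1)(-1) = 7.
                   | -1  -3 |

Its absolute value is |J| = 7 (the area scaling factor).

Substituting x = -2u + v, y = -u - 3v into the integrand,

    18x - 18y → -18u + 72v,

so the integral becomes

    ∬_R (-18u + 72v) · |J| du dv = ∫_0^3 ∫_0^2 (-126u + 504v) dv du.

Inner (v): 1008 - 252u.
Outer (u): 1890.

Therefore ∬_D (18x - 18y) dx dy = 1890.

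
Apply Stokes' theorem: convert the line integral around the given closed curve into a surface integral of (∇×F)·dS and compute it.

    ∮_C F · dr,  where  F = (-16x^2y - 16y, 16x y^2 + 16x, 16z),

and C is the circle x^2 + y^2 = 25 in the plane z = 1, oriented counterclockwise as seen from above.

Let S be the flat disk x^2 + y^2 ≤ 25 in the plane z = 1, with upward unit normal n̂ = ẑ. By Stokes' theorem,

    ∮_C F · dr = ∬_S (∇ × F) · n̂ dS = ∬_D (curl F)_z dA,

where D is the disk x^2 + y^2 ≤ 25.

Compute the curl of F = (-16x^2y - 16y, 16x y^2 + 16x, 16z):
    (∇ × F)_x = ∂F_z/∂y - ∂F_y/∂z = 0,
    (∇ × F)_y = ∂F_x/∂z - ∂F_z/∂x = 0,
    (∇ × F)_z = ∂F_y/∂x - ∂F_x/∂y = 16x^2 + 16y^2 + 32.

On z = 1, (curl F)_z = 16x^2 + 16y^2 + 32.

Convert to polar (x = r cos θ, y = r sin θ, dA = r dr dθ); the integrand becomes 16r^2 + 32, so

    ∬_D (curl F)_z dA = ∫_0^{2π} ∫_0^{5} (16r^2 + 32) · r dr dθ.

Inner (r from 0 to 5): 2900.
Outer (θ from 0 to 2π): 5800π.

Therefore ∮_C F · dr = 5800π.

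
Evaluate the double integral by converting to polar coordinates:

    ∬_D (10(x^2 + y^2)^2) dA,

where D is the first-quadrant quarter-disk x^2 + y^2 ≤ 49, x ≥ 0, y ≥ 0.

The region D is 0 ≤ r ≤ 7, 0 ≤ θ ≤ π/2 in polar coordinates, where x = r cos(θ), y = r sin(θ), and dA = r dr dθ.

Under the substitution, the integrand becomes 10r^4, so

    ∬_D (10(x^2 + y^2)^2) dA = ∫_{0}^{π/2} ∫_{0}^{7} (10r^4) · r dr dθ.

Inner integral (in r): ∫_{0}^{7} (10r^4) · r dr = 588245/3.

Outer integral (in θ): ∫_{0}^{π/2} (588245/3) dθ = 588245π/6.

Therefore ∬_D (10(x^2 + y^2)^2) dA = 588245π/6.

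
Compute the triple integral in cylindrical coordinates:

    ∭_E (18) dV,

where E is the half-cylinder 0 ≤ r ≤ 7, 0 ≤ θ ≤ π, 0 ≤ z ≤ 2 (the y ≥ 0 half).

In cylindrical coordinates, x = r cos(θ), y = r sin(θ), z = z, and dV = r dr dθ dz.

The integrand becomes 18, so

    ∭_E (18) dV = ∫_{0}^{π} ∫_{0}^{7} ∫_{0}^{2} (18) · r dz dr dθ.

Inner (z): 36r.
Middle (r from 0 to 7): 882.
Outer (θ): 882π.

Therefore the triple integral equals 882π.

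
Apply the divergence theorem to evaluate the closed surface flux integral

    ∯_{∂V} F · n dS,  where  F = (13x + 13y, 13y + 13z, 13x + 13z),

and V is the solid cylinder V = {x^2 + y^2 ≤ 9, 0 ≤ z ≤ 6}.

By the divergence theorem,

    ∯_{∂V} F · n dS = ∭_V (∇ · F) dV.

Compute the divergence:
    ∇ · F = ∂F_x/∂x + ∂F_y/∂y + ∂F_z/∂z = 13 + 13 + 13 = 39.

In cylindrical coordinates, x = r cos(θ), y = r sin(θ), z = z, dV = r dr dθ dz, with 0 ≤ r ≤ 3, 0 ≤ θ ≤ 2π, 0 ≤ z ≤ 6.

The integrand, after substitution and multiplying by the volume element, becomes (39) · r, so

    ∭_V (∇·F) dV = ∫_0^{2π} ∫_0^{3} ∫_0^{6} (39) · r dz dr dθ.

Inner (z from 0 to 6): 234r.
Middle (r from 0 to 3): 1053.
Outer (θ from 0 to 2π): 2106π.

Therefore ∯_{∂V} F · n dS = 2106π.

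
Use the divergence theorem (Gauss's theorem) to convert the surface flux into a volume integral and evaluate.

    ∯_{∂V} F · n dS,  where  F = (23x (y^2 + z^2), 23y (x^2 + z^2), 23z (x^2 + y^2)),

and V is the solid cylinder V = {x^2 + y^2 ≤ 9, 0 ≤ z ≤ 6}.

By the divergence theorem,

    ∯_{∂V} F · n dS = ∭_V (∇ · F) dV.

Compute the divergence:
    ∇ · F = ∂F_x/∂x + ∂F_y/∂y + ∂F_z/∂z = 23y^2 + 23z^2 + 23x^2 + 23z^2 + 23x^2 + 23y^2 = 46x^2 + 46y^2 + 46z^2.

In cylindrical coordinates, x = r cos(θ), y = r sin(θ), z = z, dV = r dr dθ dz, with 0 ≤ r ≤ 3, 0 ≤ θ ≤ 2π, 0 ≤ z ≤ 6.

The integrand, after substitution and multiplying by the volume element, becomes (46r^2 + 46z^2) · r, so

    ∭_V (∇·F) dV = ∫_0^{2π} ∫_0^{3} ∫_0^{6} (46r^2 + 46z^2) · r dz dr dθ.

Inner (z from 0 to 6): 276r (r^2 + 12).
Middle (r from 0 to 3): 20493.
Outer (θ from 0 to 2π): 40986π.

Therefore ∯_{∂V} F · n dS = 40986π.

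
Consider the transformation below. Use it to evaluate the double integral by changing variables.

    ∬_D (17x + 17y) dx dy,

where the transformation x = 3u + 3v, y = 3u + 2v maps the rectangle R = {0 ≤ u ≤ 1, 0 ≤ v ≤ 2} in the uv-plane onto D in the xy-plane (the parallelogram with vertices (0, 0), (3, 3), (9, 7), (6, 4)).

Compute the Jacobian determinant of (x, y) with respect to (u, v):

    ∂(x,y)/∂(u,v) = | 3  3 | = (3)(2) - (3)(3) = -3.
                   | 3  2 |

Its absolute value is |J| = 3 (the area scaling factor).

Substituting x = 3u + 3v, y = 3u + 2v into the integrand,

    17x + 17y → 102u + 85v,

so the integral becomes

    ∬_R (102u + 85v) · |J| du dv = ∫_0^1 ∫_0^2 (306u + 255v) dv du.

Inner (v): 612u + 510.
Outer (u): 816.

Therefore ∬_D (17x + 17y) dx dy = 816.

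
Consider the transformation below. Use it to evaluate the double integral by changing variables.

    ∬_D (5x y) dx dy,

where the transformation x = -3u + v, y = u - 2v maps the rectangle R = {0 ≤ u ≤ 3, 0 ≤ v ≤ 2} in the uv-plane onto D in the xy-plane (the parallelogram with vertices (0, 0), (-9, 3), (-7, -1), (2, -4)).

Compute the Jacobian determinant of (x, y) with respect to (u, v):

    ∂(x,y)/∂(u,v) = | -3  1 | = (-3)(-2) - (1)(1) = 5.
                   | 1  -2 |

Its absolute value is |J| = 5 (the area scaling factor).

Substituting x = -3u + v, y = u - 2v into the integrand,

    5x y → -15u^2 + 35u v - 10v^2,

so the integral becomes

    ∬_R (-15u^2 + 35u v - 10v^2) · |J| du dv = ∫_0^3 ∫_0^2 (-75u^2 + 175u v - 50v^2) dv du.

Inner (v): -150u^2 + 350u - 400/3.
Outer (u): -175.

Therefore ∬_D (5x y) dx dy = -175.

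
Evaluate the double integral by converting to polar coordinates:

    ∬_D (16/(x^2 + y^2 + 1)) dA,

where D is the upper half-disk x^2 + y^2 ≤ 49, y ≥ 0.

The region D is 0 ≤ r ≤ 7, 0 ≤ θ ≤ π in polar coordinates, where x = r cos(θ), y = r sin(θ), and dA = r dr dθ.

Under the substitution, the integrand becomes 16/(r^2 + 1), so

    ∬_D (16/(x^2 + y^2 + 1)) dA = ∫_{0}^{π} ∫_{0}^{7} (16/(r^2 + 1)) · r dr dθ.

Inner integral (in r): ∫_{0}^{7} (16/(r^2 + 1)) · r dr = log(39062500000000).

Outer integral (in θ): ∫_{0}^{π} (log(39062500000000)) dθ = log(39062500000000^π).

Therefore ∬_D (16/(x^2 + y^2 + 1)) dA = log(39062500000000^π).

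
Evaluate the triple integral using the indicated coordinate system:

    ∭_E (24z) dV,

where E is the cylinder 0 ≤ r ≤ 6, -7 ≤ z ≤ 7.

In cylindrical coordinates, x = r cos(θ), y = r sin(θ), z = z, and dV = r dr dθ dz.

The integrand becomes 24z, so

    ∭_E (24z) dV = ∫_{0}^{2π} ∫_{0}^{6} ∫_{-7}^{7} (24z) · r dz dr dθ.

Inner (z): 0.
Middle (r from 0 to 6): 0.
Outer (θ): 0.

Therefore the triple integral equals 0.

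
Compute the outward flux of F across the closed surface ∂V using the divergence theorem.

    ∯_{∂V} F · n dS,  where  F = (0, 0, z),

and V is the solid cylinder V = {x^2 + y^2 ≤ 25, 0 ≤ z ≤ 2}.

By the divergence theorem,

    ∯_{∂V} F · n dS = ∭_V (∇ · F) dV.

Compute the divergence:
    ∇ · F = ∂F_x/∂x + ∂F_y/∂y + ∂F_z/∂z = 0 + 0 + 1 = 1.

In cylindrical coordinates, x = r cos(θ), y = r sin(θ), z = z, dV = r dr dθ dz, with 0 ≤ r ≤ 5, 0 ≤ θ ≤ 2π, 0 ≤ z ≤ 2.

The integrand, after substitution and multiplying by the volume element, becomes (1) · r, so

    ∭_V (∇·F) dV = ∫_0^{2π} ∫_0^{5} ∫_0^{2} (1) · r dz dr dθ.

Inner (z from 0 to 2): 2r.
Middle (r from 0 to 5): 25.
Outer (θ from 0 to 2π): 50π.

Therefore ∯_{∂V} F · n dS = 50π.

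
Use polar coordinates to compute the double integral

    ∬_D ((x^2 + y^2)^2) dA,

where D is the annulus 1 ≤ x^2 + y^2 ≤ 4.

The region D is 1 ≤ r ≤ 2, 0 ≤ θ ≤ 2π in polar coordinates, where x = r cos(θ), y = r sin(θ), and dA = r dr dθ.

Under the substitution, the integrand becomes r^4, so

    ∬_D ((x^2 + y^2)^2) dA = ∫_{0}^{2π} ∫_{1}^{2} (r^4) · r dr dθ.

Inner integral (in r): ∫_{1}^{2} (r^4) · r dr = 21/2.

Outer integral (in θ): ∫_{0}^{2π} (21/2) dθ = 21π.

Therefore ∬_D ((x^2 + y^2)^2) dA = 21π.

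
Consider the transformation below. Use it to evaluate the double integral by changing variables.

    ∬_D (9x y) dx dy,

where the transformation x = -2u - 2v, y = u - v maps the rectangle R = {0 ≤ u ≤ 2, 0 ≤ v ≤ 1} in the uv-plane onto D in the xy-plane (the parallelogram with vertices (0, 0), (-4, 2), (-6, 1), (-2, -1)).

Compute the Jacobian determinant of (x, y) with respect to (u, v):

    ∂(x,y)/∂(u,v) = | -2  -2 | = (-2)(-1) - (-2)(1) = 4.
                   | 1  -1 |

Its absolute value is |J| = 4 (the area scaling factor).

Substituting x = -2u - 2v, y = u - v into the integrand,

    9x y → -18u^2 + 18v^2,

so the integral becomes

    ∬_R (-18u^2 + 18v^2) · |J| du dv = ∫_0^2 ∫_0^1 (-72u^2 + 72v^2) dv du.

Inner (v): 24 - 72u^2.
Outer (u): -144.

Therefore ∬_D (9x y) dx dy = -144.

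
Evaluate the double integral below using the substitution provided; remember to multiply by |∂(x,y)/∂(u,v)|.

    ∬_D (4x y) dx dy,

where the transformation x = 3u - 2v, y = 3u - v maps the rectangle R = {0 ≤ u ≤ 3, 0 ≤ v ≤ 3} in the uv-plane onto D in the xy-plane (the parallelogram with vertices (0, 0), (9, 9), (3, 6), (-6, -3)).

Compute the Jacobian determinant of (x, y) with respect to (u, v):

    ∂(x,y)/∂(u,v) = | 3  -2 | = (3)(-1) - (-2)(3) = 3.
                   | 3  -1 |

Its absolute value is |J| = 3 (the area scaling factor).

Substituting x = 3u - 2v, y = 3u - v into the integrand,

    4x y → 36u^2 - 36u v + 8v^2,

so the integral becomes

    ∬_R (36u^2 - 36u v + 8v^2) · |J| du dv = ∫_0^3 ∫_0^3 (108u^2 - 108u v + 24v^2) dv du.

Inner (v): 324u^2 - 486u + 216.
Outer (u): 1377.

Therefore ∬_D (4x y) dx dy = 1377.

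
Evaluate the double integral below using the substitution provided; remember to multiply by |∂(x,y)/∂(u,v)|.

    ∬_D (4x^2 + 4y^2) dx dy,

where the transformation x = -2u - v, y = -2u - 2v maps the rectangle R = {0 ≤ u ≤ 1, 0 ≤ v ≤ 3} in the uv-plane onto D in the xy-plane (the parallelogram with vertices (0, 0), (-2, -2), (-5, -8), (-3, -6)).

Compute the Jacobian determinant of (x, y) with respect to (u, v):

    ∂(x,y)/∂(u,v) = | -2  -1 | = (-2)(-2) - (-1)(-2) = 2.
                   | -2  -2 |

Its absolute value is |J| = 2 (the area scaling factor).

Substituting x = -2u - v, y = -2u - 2v into the integrand,

    4x^2 + 4y^2 → 32u^2 + 48u v + 20v^2,

so the integral becomes

    ∬_R (32u^2 + 48u v + 20v^2) · |J| du dv = ∫_0^1 ∫_0^3 (64u^2 + 96u v + 40v^2) dv du.

Inner (v): 192u^2 + 432u + 360.
Outer (u): 640.

Therefore ∬_D (4x^2 + 4y^2) dx dy = 640.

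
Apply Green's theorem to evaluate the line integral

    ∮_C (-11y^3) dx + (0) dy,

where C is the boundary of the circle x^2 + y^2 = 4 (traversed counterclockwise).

Green's theorem converts the closed line integral into a double integral over the enclosed region D:

    ∮_C P dx + Q dy = ∬_D (∂Q/∂x - ∂P/∂y) dA.

Here P = -11y^3, Q = 0, so

    ∂Q/∂x = 0,    ∂P/∂y = -33y^2,
    ∂Q/∂x - ∂P/∂y = 33y^2.

D is the region x^2 + y^2 ≤ 4. Evaluating the double integral:

In polar coordinates (x = r cos θ, y = r sin θ, dA = r dr dθ) the integrand becomes 33r^2sin(θ)^2, so

    ∬_D (33y^2) dA = ∫_0^{2π} ∫_0^{2} (33r^2sin(θ)^2) · r dr dθ.

Inner (r from 0 to 2): 132sin(θ)^2.
Outer (θ from 0 to 2π): 132π.

Therefore ∮_C P dx + Q dy = 132π.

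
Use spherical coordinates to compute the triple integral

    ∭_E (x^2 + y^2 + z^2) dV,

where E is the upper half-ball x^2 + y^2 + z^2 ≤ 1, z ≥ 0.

In spherical coordinates, x = ρ sin(φ) cos(θ), y = ρ sin(φ) sin(θ), z = ρ cos(φ), and dV = ρ^2 sin(φ) dρ dφ dθ.

The integrand becomes ρ^2, so

    ∭_E (x^2 + y^2 + z^2) dV = ∫_{0}^{2π} ∫_{0}^{π/2} ∫_{0}^{1} (ρ^2) · ρ^2 sin(φ) dρ dφ dθ.

Inner (ρ): sin(φ)/5.
Middle (φ): 1/5.
Outer (θ): 2π/5.

Therefore the triple integral equals 2π/5.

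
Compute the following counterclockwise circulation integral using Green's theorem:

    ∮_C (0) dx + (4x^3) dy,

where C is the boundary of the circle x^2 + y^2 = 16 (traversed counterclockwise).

Green's theorem converts the closed line integral into a double integral over the enclosed region D:

    ∮_C P dx + Q dy = ∬_D (∂Q/∂x - ∂P/∂y) dA.

Here P = 0, Q = 4x^3, so

    ∂Q/∂x = 12x^2,    ∂P/∂y = 0,
    ∂Q/∂x - ∂P/∂y = 12x^2.

D is the region x^2 + y^2 ≤ 16. Evaluating the double integral:

In polar coordinates (x = r cos θ, y = r sin θ, dA = r dr dθ) the integrand becomes 12r^2cos(θ)^2, so

    ∬_D (12x^2) dA = ∫_0^{2π} ∫_0^{4} (12r^2cos(θ)^2) · r dr dθ.

Inner (r from 0 to 4): 768cos(θ)^2.
Outer (θ from 0 to 2π): 768π.

Therefore ∮_C P dx + Q dy = 768π.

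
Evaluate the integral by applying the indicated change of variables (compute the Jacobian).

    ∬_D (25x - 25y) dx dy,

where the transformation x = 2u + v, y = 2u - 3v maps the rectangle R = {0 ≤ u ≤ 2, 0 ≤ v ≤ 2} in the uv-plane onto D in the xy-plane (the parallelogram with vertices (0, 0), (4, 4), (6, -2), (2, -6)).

Compute the Jacobian determinant of (x, y) with respect to (u, v):

    ∂(x,y)/∂(u,v) = | 2  1 | = (2)(-3) - (1)(2) = -8.
                   | 2  -3 |

Its absolute value is |J| = 8 (the area scaling factor).

Substituting x = 2u + v, y = 2u - 3v into the integrand,

    25x - 25y → 100v,

so the integral becomes

    ∬_R (100v) · |J| du dv = ∫_0^2 ∫_0^2 (800v) dv du.

Inner (v): 1600.
Outer (u): 3200.

Therefore ∬_D (25x - 25y) dx dy = 3200.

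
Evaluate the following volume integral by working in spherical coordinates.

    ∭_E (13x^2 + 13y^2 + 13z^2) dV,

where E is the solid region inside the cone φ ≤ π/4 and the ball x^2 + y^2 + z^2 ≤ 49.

In spherical coordinates, x = ρ sin(φ) cos(θ), y = ρ sin(φ) sin(θ), z = ρ cos(φ), and dV = ρ^2 sin(φ) dρ dφ dθ.

The integrand becomes 13ρ^2, so

    ∭_E (13x^2 + 13y^2 + 13z^2) dV = ∫_{0}^{2π} ∫_{0}^{π/4} ∫_{0}^{7} (13ρ^2) · ρ^2 sin(φ) dρ dφ dθ.

Inner (ρ): 218491sin(φ)/5.
Middle (φ): 218491/5 - 218491sqrt(2)/10.
Outer (θ): 218491π (2 - sqrt(2))/5.

Therefore the triple integral equals 218491π (2 - sqrt(2))/5.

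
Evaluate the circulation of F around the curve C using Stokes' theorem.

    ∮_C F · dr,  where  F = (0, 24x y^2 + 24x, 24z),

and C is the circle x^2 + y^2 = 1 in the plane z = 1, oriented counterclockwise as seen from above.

Let S be the flat disk x^2 + y^2 ≤ 1 in the plane z = 1, with upward unit normal n̂ = ẑ. By Stokes' theorem,

    ∮_C F · dr = ∬_S (∇ × F) · n̂ dS = ∬_D (curl F)_z dA,

where D is the disk x^2 + y^2 ≤ 1.

Compute the curl of F = (0, 24x y^2 + 24x, 24z):
    (∇ × F)_x = ∂F_z/∂y - ∂F_y/∂z = 0,
    (∇ × F)_y = ∂F_x/∂z - ∂F_z/∂x = 0,
    (∇ × F)_z = ∂F_y/∂x - ∂F_x/∂y = 24y^2 + 24.

On z = 1, (curl F)_z = 24y^2 + 24.

Convert to polar (x = r cos θ, y = r sin θ, dA = r dr dθ); the integrand becomes 24r^2sin(θ)^2 + 24, so

    ∬_D (curl F)_z dA = ∫_0^{2π} ∫_0^{1} (24r^2sin(θ)^2 + 24) · r dr dθ.

Inner (r from 0 to 1): 6sin(θ)^2 + 12.
Outer (θ from 0 to 2π): 30π.

Therefore ∮_C F · dr = 30π.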